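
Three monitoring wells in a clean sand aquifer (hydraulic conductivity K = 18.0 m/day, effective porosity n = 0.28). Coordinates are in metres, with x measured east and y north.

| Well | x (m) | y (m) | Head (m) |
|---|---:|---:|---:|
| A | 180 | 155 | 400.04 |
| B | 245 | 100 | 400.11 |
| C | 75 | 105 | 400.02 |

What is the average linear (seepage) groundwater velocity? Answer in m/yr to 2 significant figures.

20 m/yr

Differences from A: to B (Δx, Δy, Δh) = (65, -55, +0.07); to C = (-105, -50, -0.02).
Determinant of the coordinate differences = 65·(-50) − (-105)·(-55) = -9025.
∂h/∂x = [(+0.07)·(-50) − (-0.02)·(-55)] / -9025 = +0.0005097
∂h/∂y = [65·(-0.02) − (-105)·(+0.07)] / -9025 = -0.0006704
|∇h| = √(0.0005097² + -0.0006704²) = 0.0008422
Seepage velocity v = K·i/n = 18.0 × 0.0008422 / 0.28 = 0.05414 m/day = 19.77 m/yr.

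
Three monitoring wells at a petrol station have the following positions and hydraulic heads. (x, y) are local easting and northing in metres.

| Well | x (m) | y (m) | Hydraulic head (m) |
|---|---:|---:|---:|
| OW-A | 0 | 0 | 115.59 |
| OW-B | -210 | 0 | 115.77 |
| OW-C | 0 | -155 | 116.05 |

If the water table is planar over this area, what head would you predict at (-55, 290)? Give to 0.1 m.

∂h/∂x = (115.77 − 115.59) / (-210 − 0) = -0.0008571
∂h/∂y = (116.05 − 115.59) / (-155 − 0) = -0.002968
h(-55, 290) = 115.59 + (-0.0008571)·(-55) + (-0.002968)·(290) = 115.59 +0.047 -0.861 = 114.776 m.

114.8 m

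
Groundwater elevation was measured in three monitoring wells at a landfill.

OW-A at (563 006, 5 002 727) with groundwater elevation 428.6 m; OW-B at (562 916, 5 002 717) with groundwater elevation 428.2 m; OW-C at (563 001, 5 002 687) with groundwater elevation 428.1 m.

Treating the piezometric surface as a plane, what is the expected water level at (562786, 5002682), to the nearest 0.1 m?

Differences from OW-A: to OW-B (Δx, Δy, Δh) = (-90, -10, -0.4); to OW-C = (-5, -40, -0.5).
Determinant of the coordinate differences = (-90)·(-40) − (-5)·(-10) = 3550.
∂h/∂x = [(-0.4)·(-40) − (-0.5)·(-10)] / 3550 = +0.003099
∂h/∂y = [(-90)·(-0.5) − (-5)·(-0.4)] / 3550 = +0.01211
h(562786, 5002682) = 428.6 + (+0.003099)·(-220) + (+0.01211)·(-45) = 428.6 -0.682 -0.545 = 427.373 m.

427.4 m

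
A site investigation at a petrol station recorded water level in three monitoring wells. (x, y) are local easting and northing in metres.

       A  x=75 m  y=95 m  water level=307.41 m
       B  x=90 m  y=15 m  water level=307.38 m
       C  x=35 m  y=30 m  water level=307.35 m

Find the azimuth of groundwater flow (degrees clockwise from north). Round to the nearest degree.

Differences from A: to B (Δx, Δy, Δh) = (15, -80, -0.03); to C = (-40, -65, -0.06).
Solve a·Δx + b·Δy = Δh: det = 15·(-65) − (-40)·(-80) = -4175.
∂h/∂x = [(-0.03)·(-65) − (-0.06)·(-80)] / -4175 = +0.0006826
∂h/∂y = [15·(-0.06) − (-40)·(-0.03)] / -4175 = +0.0005030
Flow direction (−∇h) has components (-0.0006826 E, -0.0005030 N).
Azimuth = atan2(E, N) = atan2(-0.0006826, -0.0005030) = 233.6° ≈ 234°.

234°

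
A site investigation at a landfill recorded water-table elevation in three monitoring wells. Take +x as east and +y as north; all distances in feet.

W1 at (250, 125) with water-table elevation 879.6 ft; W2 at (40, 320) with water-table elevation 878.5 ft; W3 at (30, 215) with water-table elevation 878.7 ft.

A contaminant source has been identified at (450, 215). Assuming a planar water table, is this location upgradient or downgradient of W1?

upgradient

With h = a·x + b·y + c and W1 as origin, the differences give:
  (-210)·a + 195·b = -1.1
  (-220)·a + 90·b = -0.9
Eliminate b (×90 and ×195, subtract): 24000·a = 76.50 → a = ∂h/∂x = +0.003187
Back-substitute: b = ∂h/∂y = -0.002208.
Head at (450, 215) = 879.6 + (+0.003187)·(200) + (-0.002208)·(90) = 880.04 ft.
That is higher than the 879.6 ft at W1, so the point is upgradient.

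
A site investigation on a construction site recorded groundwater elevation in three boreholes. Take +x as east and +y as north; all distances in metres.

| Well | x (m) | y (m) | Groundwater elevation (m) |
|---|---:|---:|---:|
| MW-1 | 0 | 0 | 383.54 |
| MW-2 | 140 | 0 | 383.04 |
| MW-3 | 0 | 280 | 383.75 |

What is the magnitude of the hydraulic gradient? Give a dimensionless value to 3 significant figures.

∂h/∂x = (383.04 − 383.54) / (140 − 0) = -0.003571
∂h/∂y = (383.75 − 383.54) / (280 − 0) = +0.0007500
|∇h| = √(-0.003571² + 0.0007500²) = 0.003649

0.00365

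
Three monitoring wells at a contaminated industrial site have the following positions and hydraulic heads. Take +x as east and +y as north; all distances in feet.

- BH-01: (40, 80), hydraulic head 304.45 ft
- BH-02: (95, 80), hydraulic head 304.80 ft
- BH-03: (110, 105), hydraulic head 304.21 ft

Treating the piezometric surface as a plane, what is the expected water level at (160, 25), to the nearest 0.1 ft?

306.7 ft

With h = a·x + b·y + c and BH-01 as origin, the differences give:
  55·a + 0·b = +0.35
  70·a + 25·b = -0.24
Eliminate b (×25 and ×0, subtract): 1375·a = 8.750 → a = ∂h/∂x = +0.006364
Back-substitute: b = ∂h/∂y = -0.02742.
h(160, 25) = 304.45 + (+0.006364)·(120) + (-0.02742)·(-55) = 304.45 +0.764 +1.508 = 306.722 ft.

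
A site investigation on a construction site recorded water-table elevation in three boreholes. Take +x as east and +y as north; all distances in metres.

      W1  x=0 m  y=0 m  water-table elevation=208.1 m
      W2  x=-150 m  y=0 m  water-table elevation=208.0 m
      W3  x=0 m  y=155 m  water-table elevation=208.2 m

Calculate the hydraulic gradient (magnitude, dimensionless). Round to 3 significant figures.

0.000928

∂h/∂x = (208.0 − 208.1) / (-150 − 0) = +0.0006667
∂h/∂y = (208.2 − 208.1) / (155 − 0) = +0.0006452
|∇h| = √(0.0006667² + 0.0006452²) = 0.0009278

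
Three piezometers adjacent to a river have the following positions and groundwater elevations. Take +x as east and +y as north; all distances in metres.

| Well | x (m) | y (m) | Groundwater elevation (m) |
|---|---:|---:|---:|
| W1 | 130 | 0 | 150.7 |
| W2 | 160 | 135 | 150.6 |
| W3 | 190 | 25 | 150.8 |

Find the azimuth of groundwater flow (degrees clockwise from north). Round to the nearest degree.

299°

Differences from W1: to W2 (Δx, Δy, Δh) = (30, 135, -0.1); to W3 = (60, 25, +0.1).
Solve a·Δx + b·Δy = Δh: det = 30·25 − 60·135 = -7350.
∂h/∂x = [(-0.1)·25 − (+0.1)·135] / -7350 = +0.002177
∂h/∂y = [30·(+0.1) − 60·(-0.1)] / -7350 = -0.001224
Flow direction (−∇h) has components (-0.002177 E, +0.001224 N).
Azimuth = atan2(E, N) = atan2(-0.002177, +0.001224) = 299.4° ≈ 299°.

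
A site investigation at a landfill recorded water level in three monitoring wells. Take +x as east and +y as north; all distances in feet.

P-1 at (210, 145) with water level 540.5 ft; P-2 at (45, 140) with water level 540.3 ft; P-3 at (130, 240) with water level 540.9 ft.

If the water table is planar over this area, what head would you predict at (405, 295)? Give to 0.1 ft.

Differences from P-1: to P-2 (Δx, Δy, Δh) = (-165, -5, -0.2); to P-3 = (-80, 95, +0.4).
Determinant of the coordinate differences = (-165)·95 − (-80)·(-5) = -16075.
∂h/∂x = [(-0.2)·95 − (+0.4)·(-5)] / -16075 = +0.001058
∂h/∂y = [(-165)·(+0.4) − (-80)·(-0.2)] / -16075 = +0.005101
h(405, 295) = 540.5 + (+0.001058)·(195) + (+0.005101)·(150) = 540.5 +0.206 +0.765 = 541.471 ft.

541.5 ft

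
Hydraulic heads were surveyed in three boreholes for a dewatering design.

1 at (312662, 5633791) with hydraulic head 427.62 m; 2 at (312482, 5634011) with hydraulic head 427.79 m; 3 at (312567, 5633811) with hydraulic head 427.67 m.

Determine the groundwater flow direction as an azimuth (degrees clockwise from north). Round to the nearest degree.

133°

Differences from 1: to 2 (Δx, Δy, Δh) = (-180, 220, +0.17); to 3 = (-95, 20, +0.05).
Solve a·Δx + b·Δy = Δh: det = (-180)·20 − (-95)·220 = 17300.
∂h/∂x = [(+0.17)·20 − (+0.05)·220] / 17300 = -0.0004393
∂h/∂y = [(-180)·(+0.05) − (-95)·(+0.17)] / 17300 = +0.0004133
Flow direction (−∇h) has components (+0.0004393 E, -0.0004133 N).
Azimuth = atan2(E, N) = atan2(+0.0004393, -0.0004133) = 133.3° ≈ 133°.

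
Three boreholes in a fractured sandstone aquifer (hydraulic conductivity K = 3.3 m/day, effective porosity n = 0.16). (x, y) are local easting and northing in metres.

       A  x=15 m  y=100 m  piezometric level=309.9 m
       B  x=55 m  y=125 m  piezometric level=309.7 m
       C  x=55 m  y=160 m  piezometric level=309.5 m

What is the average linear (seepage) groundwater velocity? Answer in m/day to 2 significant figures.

0.12 m/day

Differences from A: to B (Δx, Δy, Δh) = (40, 25, -0.2); to C = (40, 60, -0.4).
Solve a·Δx + b·Δy = Δh: det = 40·60 − 40·25 = 1400.
∂h/∂x = [(-0.2)·60 − (-0.4)·25] / 1400 = -0.001429
∂h/∂y = [40·(-0.4) − 40·(-0.2)] / 1400 = -0.005714
|∇h| = √(-0.001429² + -0.005714²) = 0.00589
Seepage velocity v = K·i/n = 3.3 × 0.00589 / 0.16 = 0.1215 m/day.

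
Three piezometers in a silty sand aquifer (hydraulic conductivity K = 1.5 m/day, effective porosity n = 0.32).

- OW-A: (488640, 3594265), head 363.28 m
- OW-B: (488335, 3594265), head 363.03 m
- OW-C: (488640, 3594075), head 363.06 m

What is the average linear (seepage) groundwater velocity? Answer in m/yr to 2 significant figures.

∂h/∂x = (363.03 − 363.28) / (488335 − 488640) = +0.0008197
∂h/∂y = (363.06 − 363.28) / (3594075 − 3594265) = +0.001158
|∇h| = √(0.0008197² + 0.001158²) = 0.001419
Seepage velocity v = K·i/n = 1.5 × 0.001419 / 0.32 = 0.006652 m/day = 2.43 m/yr.

2.4 m/yr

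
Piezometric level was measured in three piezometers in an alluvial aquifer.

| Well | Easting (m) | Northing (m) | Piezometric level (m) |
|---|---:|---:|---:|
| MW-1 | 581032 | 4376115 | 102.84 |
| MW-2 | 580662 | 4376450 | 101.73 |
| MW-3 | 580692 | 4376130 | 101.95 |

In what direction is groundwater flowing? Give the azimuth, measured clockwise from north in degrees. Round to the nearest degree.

280°

Differences from MW-1: to MW-2 (Δx, Δy, Δh) = (-370, 335, -1.11); to MW-3 = (-340, 15, -0.89).
Determinant of the coordinate differences = (-370)·15 − (-340)·335 = 108350.
∂h/∂x = [(-1.11)·15 − (-0.89)·335] / 108350 = +0.002598
∂h/∂y = [(-370)·(-0.89) − (-340)·(-1.11)] / 108350 = -0.0004439
Flow direction (−∇h) has components (-0.002598 E, +0.0004439 N).
Azimuth = atan2(E, N) = atan2(-0.002598, +0.0004439) = 279.7° ≈ 280°.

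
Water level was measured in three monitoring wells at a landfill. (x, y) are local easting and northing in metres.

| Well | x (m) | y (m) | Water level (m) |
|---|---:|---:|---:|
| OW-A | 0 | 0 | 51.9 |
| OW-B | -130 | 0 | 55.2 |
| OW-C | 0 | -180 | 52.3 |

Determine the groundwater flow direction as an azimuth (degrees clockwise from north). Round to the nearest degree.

∂h/∂x = (55.2 − 51.9) / (-130 − 0) = -0.02538
∂h/∂y = (52.3 − 51.9) / (-180 − 0) = -0.002222
Flow direction (−∇h) has components (+0.02538 E, +0.002222 N).
Azimuth = atan2(E, N) = atan2(+0.02538, +0.002222) = 85.0° ≈ 085°.

085°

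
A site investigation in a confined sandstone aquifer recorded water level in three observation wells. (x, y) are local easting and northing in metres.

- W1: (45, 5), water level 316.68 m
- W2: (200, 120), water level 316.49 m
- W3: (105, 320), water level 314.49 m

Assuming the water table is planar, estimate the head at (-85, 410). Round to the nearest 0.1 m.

312.9 m

Three-point gradient (reference W1): Δ to W2 = (155, 115, -0.19), Δ to W3 = (60, 315, -2.19).
∂h/∂x = +0.004580, ∂h/∂y = -0.007825 (det = 41925).
h(-85, 410) = 316.68 + (+0.004580)·(-130) + (-0.007825)·(405) = 316.68 -0.595 -3.169 = 312.916 m.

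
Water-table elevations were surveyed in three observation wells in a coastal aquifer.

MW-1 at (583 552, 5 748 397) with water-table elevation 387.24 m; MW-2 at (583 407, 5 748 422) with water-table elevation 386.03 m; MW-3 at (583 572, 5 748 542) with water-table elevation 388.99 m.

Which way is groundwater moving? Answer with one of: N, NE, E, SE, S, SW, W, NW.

SW

Differences from MW-1: to MW-2 (Δx, Δy, Δh) = (-145, 25, -1.21); to MW-3 = (20, 145, +1.75).
Solve a·Δx + b·Δy = Δh: det = (-145)·145 − 20·25 = -21525.
∂h/∂x = [(-1.21)·145 − (+1.75)·25] / -21525 = +0.01018
∂h/∂y = [(-145)·(+1.75) − 20·(-1.21)] / -21525 = +0.01066
Flow = −∇h = (-0.01018 east, -0.01066 north), which points southwest.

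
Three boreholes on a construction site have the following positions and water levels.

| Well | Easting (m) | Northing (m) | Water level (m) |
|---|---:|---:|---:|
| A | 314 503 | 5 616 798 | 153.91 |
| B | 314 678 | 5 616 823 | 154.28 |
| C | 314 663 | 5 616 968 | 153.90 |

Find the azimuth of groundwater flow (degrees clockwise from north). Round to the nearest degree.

With h = a·x + b·y + c and A as origin, the differences give:
  175·a + 25·b = +0.37
  160·a + 170·b = -0.01
Eliminate b (×170 and ×25, subtract): 25750·a = 63.150 → a = ∂h/∂x = +0.002452
Back-substitute: b = ∂h/∂y = -0.002367.
Flow direction (−∇h) has components (-0.002452 E, +0.002367 N).
Azimuth = atan2(E, N) = atan2(-0.002452, +0.002367) = 314.0° ≈ 314°.

314°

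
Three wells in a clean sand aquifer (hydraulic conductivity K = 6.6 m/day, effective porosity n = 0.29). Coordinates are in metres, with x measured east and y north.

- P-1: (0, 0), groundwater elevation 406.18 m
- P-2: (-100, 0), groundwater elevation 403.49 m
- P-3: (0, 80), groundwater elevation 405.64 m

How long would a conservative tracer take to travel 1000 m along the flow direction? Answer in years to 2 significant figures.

4.3 years

∂h/∂x = (403.49 − 406.18) / (-100 − 0) = +0.02690
∂h/∂y = (405.64 − 406.18) / (80 − 0) = -0.006750
|∇h| = √(0.02690² + -0.006750²) = 0.02773
Seepage velocity v = K·i/n = 6.6 × 0.02773 / 0.29 = 0.6311 m/day.
t = 1000 / 0.6311 = 1585 days = 4.34 years.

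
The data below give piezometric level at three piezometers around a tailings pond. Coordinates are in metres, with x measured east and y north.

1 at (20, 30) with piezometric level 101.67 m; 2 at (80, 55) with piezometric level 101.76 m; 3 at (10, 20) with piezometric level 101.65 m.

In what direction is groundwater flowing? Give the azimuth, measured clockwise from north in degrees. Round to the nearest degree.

233°

Taking 1 as reference: 2−1 = (60, 25, +0.09); 3−1 = (-10, -10, -0.02).
Determinant of the coordinate differences = 60·(-10) − (-10)·25 = -350.
∂h/∂x = [(+0.09)·(-10) − (-0.02)·25] / -350 = +0.001143
∂h/∂y = [60·(-0.02) − (-10)·(+0.09)] / -350 = +0.0008571
Flow direction (−∇h) has components (-0.001143 E, -0.0008571 N).
Azimuth = atan2(E, N) = atan2(-0.001143, -0.0008571) = 233.1° ≈ 233°.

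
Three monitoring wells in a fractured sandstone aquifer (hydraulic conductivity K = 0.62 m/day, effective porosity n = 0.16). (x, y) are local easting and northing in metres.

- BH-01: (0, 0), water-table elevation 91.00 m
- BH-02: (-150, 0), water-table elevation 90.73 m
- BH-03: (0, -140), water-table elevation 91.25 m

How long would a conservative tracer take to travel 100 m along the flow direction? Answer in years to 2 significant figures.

∂h/∂x = (90.73 − 91.00) / (-150 − 0) = +0.001800
∂h/∂y = (91.25 − 91.00) / (-140 − 0) = -0.001786
|∇h| = √(0.001800² + -0.001786²) = 0.002536
Seepage velocity v = K·i/n = 0.62 × 0.002536 / 0.16 = 0.009827 m/day.
t = 100 / 0.009827 = 1.018e+04 days = 27.9 years.

28 years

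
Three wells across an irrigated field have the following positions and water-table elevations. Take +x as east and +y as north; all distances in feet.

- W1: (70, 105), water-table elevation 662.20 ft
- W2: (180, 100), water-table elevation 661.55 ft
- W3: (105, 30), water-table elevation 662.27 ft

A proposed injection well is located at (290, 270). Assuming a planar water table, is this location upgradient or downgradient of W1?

downgradient

With h = a·x + b·y + c and W1 as origin, the differences give:
  110·a + (-5)·b = -0.65
  35·a + (-75)·b = +0.07
Eliminate b (×(-75) and ×(-5), subtract): -8075·a = 49.100 → a = ∂h/∂x = -0.006080
Back-substitute: b = ∂h/∂y = -0.003771.
Head at (290, 270) = 662.20 + (-0.006080)·(220) + (-0.003771)·(165) = 660.24 ft.
That is lower than the 662.20 ft at W1, so the point is downgradient.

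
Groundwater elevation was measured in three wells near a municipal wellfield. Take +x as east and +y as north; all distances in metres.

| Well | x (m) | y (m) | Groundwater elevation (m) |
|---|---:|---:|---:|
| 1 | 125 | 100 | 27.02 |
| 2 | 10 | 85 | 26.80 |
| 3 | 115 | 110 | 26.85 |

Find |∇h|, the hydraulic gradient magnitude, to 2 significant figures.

Differences from 1: to 2 (Δx, Δy, Δh) = (-115, -15, -0.22); to 3 = (-10, 10, -0.17).
Determinant of the coordinate differences = (-115)·10 − (-10)·(-15) = -1300.
∂h/∂x = [(-0.22)·10 − (-0.17)·(-15)] / -1300 = +0.003654
∂h/∂y = [(-115)·(-0.17) − (-10)·(-0.22)] / -1300 = -0.01335
|∇h| = √(0.003654² + -0.01335²) = 0.01384

0.014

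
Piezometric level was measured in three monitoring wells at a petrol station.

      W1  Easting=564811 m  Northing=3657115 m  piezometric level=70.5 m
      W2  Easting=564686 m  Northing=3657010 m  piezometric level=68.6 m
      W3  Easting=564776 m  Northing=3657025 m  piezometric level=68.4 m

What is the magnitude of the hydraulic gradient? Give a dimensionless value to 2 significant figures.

With h = a·x + b·y + c and W1 as origin, the differences give:
  (-125)·a + (-105)·b = -1.9
  (-35)·a + (-90)·b = -2.1
Eliminate b (×(-90) and ×(-105), subtract): 7575·a = -49.50 → a = ∂h/∂x = -0.006535
Back-substitute: b = ∂h/∂y = +0.02587.
|∇h| = √(-0.006535² + 0.02587²) = 0.02668

0.027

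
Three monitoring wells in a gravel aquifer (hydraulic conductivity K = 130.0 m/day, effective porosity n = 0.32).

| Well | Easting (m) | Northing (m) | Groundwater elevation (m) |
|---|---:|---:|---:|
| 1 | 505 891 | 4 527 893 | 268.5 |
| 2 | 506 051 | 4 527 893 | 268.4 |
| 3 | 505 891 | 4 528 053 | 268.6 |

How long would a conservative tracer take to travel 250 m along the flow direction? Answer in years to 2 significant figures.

∂h/∂x = (268.4 − 268.5) / (506051 − 505891) = -0.0006250
∂h/∂y = (268.6 − 268.5) / (4528053 − 4527893) = +0.0006250
|∇h| = √(-0.0006250² + 0.0006250²) = 0.0008839
Seepage velocity v = K·i/n = 130.0 × 0.0008839 / 0.32 = 0.3591 m/day.
t = 250 / 0.3591 = 696.2 days = 1.91 years.

1.9 years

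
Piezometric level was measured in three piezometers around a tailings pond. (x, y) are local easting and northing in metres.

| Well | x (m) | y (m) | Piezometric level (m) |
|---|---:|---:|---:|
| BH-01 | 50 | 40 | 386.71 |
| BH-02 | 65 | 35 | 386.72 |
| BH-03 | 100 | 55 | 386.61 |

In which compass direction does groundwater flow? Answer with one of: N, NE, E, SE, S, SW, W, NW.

Taking BH-01 as reference: BH-02−BH-01 = (15, -5, +0.01); BH-03−BH-01 = (50, 15, -0.10).
Determinant of the coordinate differences = 15·15 − 50·(-5) = 475.
∂h/∂x = [(+0.01)·15 − (-0.10)·(-5)] / 475 = -0.0007368
∂h/∂y = [15·(-0.10) − 50·(+0.01)] / 475 = -0.004211
Flow = −∇h = (+0.0007368 east, +0.004211 north), which points north.

N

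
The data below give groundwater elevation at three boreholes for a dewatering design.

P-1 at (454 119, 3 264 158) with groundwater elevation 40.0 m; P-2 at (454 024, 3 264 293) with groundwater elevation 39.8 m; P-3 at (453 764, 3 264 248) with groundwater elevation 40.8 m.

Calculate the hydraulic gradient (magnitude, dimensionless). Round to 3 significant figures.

Three-point gradient (reference P-1): Δ to P-2 = (-95, 135, -0.2), Δ to P-3 = (-355, 90, +0.8).
∂h/∂x = -0.003200, ∂h/∂y = -0.003733 (det = 39375).
|∇h| = √(-0.003200² + -0.003733²) = 0.004917

0.00492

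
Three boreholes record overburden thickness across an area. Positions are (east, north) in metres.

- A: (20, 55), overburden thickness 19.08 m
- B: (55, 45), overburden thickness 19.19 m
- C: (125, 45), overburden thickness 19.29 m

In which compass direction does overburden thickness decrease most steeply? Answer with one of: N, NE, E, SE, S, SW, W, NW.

N

Taking A as reference: B−A = (35, -10, +0.11); C−A = (105, -10, +0.21).
Solve a·Δx + b·Δy = Δd: det = 35·(-10) − 105·(-10) = 700.
∂d/∂x = [(+0.11)·(-10) − (+0.21)·(-10)] / 700 = +0.001429
∂d/∂y = [35·(+0.21) − 105·(+0.11)] / 700 = -0.006000
Steepest decrease is along −∇f = (-0.001429 E, +0.006000 N) → north.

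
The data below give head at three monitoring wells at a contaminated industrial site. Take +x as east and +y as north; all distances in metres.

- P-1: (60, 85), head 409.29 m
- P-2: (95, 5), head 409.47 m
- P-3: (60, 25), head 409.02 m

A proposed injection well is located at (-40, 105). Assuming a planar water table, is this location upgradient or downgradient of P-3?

With h = a·x + b·y + c and P-1 as origin, the differences give:
  35·a + (-80)·b = +0.18
  0·a + (-60)·b = -0.27
Eliminate b (×(-60) and ×(-80), subtract): -2100·a = -32.400 → a = ∂h/∂x = +0.01543
Back-substitute: b = ∂h/∂y = +0.004500.
Head at (-40, 105) = 409.29 + (+0.01543)·(-100) + (+0.004500)·(20) = 407.84 m.
That is lower than the 409.02 m at P-3, so the point is downgradient.

downgradient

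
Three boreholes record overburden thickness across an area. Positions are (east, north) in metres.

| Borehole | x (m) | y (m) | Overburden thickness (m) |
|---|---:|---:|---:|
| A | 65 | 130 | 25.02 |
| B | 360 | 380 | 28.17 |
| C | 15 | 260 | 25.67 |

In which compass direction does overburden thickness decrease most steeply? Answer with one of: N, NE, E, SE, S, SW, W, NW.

SW

Differences from A: to B (Δx, Δy, Δh) = (295, 250, +3.15); to C = (-50, 130, +0.65).
Determinant of the coordinate differences = 295·130 − (-50)·250 = 50850.
∂d/∂x = [(+3.15)·130 − (+0.65)·250] / 50850 = +0.004857
∂d/∂y = [295·(+0.65) − (-50)·(+3.15)] / 50850 = +0.006868
Steepest decrease is along −∇f = (-0.004857 E, -0.006868 N) → southwest.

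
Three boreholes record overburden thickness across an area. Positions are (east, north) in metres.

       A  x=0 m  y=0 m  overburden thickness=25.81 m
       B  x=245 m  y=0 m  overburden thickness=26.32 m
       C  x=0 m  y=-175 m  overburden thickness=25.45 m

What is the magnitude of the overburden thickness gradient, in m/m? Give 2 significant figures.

0.0029 m/m

∂d/∂x = (26.32 − 25.81) / (245 − 0) = +0.002082
∂d/∂y = (25.45 − 25.81) / (-175 − 0) = +0.002057
|∇f| = √(0.002082² + 0.002057²) = 0.002927 m/m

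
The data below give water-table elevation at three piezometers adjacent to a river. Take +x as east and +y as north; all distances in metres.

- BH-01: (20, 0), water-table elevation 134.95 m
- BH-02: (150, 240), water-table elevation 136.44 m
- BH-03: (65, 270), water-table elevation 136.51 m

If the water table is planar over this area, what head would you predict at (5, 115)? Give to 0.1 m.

135.6 m

Three-point gradient (reference BH-01): Δ to BH-02 = (130, 240, +1.49), Δ to BH-03 = (45, 270, +1.56).
∂h/∂x = +0.001148, ∂h/∂y = +0.005586 (det = 24300).
h(5, 115) = 134.95 + (+0.001148)·(-15) + (+0.005586)·(115) = 134.95 -0.017 +0.642 = 135.575 m.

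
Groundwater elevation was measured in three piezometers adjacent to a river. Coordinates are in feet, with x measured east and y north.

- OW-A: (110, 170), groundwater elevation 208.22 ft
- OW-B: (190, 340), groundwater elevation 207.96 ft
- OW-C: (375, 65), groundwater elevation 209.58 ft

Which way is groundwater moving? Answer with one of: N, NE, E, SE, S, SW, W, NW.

NW

Taking OW-A as reference: OW-B−OW-A = (80, 170, -0.26); OW-C−OW-A = (265, -105, +1.36).
Solve a·Δx + b·Δy = Δh: det = 80·(-105) − 265·170 = -53450.
∂h/∂x = [(-0.26)·(-105) − (+1.36)·170] / -53450 = +0.003815
∂h/∂y = [80·(+1.36) − 265·(-0.26)] / -53450 = -0.003325
Flow = −∇h = (-0.003815 east, +0.003325 north), which points northwest.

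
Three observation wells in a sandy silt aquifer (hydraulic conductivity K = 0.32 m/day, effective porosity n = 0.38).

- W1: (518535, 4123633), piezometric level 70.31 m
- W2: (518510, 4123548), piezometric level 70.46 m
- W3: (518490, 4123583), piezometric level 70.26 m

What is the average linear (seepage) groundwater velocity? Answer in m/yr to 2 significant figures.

1.7 m/yr

Taking W1 as reference: W2−W1 = (-25, -85, +0.15); W3−W1 = (-45, -50, -0.05).
Determinant of the coordinate differences = (-25)·(-50) − (-45)·(-85) = -2575.
∂h/∂x = [(+0.15)·(-50) − (-0.05)·(-85)] / -2575 = +0.004563
∂h/∂y = [(-25)·(-0.05) − (-45)·(+0.15)] / -2575 = -0.003107
|∇h| = √(0.004563² + -0.003107²) = 0.00552
Seepage velocity v = K·i/n = 0.32 × 0.00552 / 0.38 = 0.004648 m/day = 1.698 m/yr.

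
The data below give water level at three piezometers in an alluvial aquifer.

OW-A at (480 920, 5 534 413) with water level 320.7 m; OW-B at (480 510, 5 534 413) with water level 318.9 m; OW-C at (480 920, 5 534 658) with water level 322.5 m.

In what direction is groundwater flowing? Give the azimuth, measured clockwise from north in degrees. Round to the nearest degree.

∂h/∂x = (318.9 − 320.7) / (480510 − 480920) = +0.004390
∂h/∂y = (322.5 − 320.7) / (5534658 − 5534413) = +0.007347
Flow direction (−∇h) has components (-0.004390 E, -0.007347 N).
Azimuth = atan2(E, N) = atan2(-0.004390, -0.007347) = 210.9° ≈ 211°.

211°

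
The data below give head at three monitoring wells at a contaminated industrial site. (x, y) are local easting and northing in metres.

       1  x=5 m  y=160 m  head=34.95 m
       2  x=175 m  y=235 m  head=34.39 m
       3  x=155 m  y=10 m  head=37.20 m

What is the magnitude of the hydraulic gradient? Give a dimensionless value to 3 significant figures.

Three-point gradient (reference 1): Δ to 2 = (170, 75, -0.56), Δ to 3 = (150, -150, +2.25).
∂h/∂x = +0.002306, ∂h/∂y = -0.01269 (det = -36750).
|∇h| = √(0.002306² + -0.01269²) = 0.0129

0.0129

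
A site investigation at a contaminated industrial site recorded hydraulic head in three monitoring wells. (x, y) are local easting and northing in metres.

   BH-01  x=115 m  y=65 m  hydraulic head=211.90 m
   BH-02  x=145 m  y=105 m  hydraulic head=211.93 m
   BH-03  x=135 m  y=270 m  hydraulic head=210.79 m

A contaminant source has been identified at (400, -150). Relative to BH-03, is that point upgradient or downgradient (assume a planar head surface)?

Taking BH-01 as reference: BH-02−BH-01 = (30, 40, +0.03); BH-03−BH-01 = (20, 205, -1.11).
Solve a·Δx + b·Δy = Δh: det = 30·205 − 20·40 = 5350.
∂h/∂x = [(+0.03)·205 − (-1.11)·40] / 5350 = +0.009449
∂h/∂y = [30·(-1.11) − 20·(+0.03)] / 5350 = -0.006336
Head at (400, -150) = 211.90 + (+0.009449)·(285) + (-0.006336)·(-215) = 215.96 m.
That is higher than the 210.79 m at BH-03, so the point is upgradient.

upgradient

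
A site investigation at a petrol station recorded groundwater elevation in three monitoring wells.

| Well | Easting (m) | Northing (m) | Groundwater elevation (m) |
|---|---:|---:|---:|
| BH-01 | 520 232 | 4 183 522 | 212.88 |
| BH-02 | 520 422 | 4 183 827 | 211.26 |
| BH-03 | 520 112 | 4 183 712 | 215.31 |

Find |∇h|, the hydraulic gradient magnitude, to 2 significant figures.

0.015

Taking BH-01 as reference: BH-02−BH-01 = (190, 305, -1.62); BH-03−BH-01 = (-120, 190, +2.43).
Determinant of the coordinate differences = 190·190 − (-120)·305 = 72700.
∂h/∂x = [(-1.62)·190 − (+2.43)·305] / 72700 = -0.01443
∂h/∂y = [190·(+2.43) − (-120)·(-1.62)] / 72700 = +0.003677
|∇h| = √(-0.01443² + 0.003677²) = 0.01489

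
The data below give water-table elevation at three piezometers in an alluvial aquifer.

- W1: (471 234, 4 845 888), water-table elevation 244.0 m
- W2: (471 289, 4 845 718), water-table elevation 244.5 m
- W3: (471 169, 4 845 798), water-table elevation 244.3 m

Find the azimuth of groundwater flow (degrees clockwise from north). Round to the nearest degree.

007°

With h = a·x + b·y + c and W1 as origin, the differences give:
  55·a + (-170)·b = +0.5
  (-65)·a + (-90)·b = +0.3
Eliminate b (×(-90) and ×(-170), subtract): -16000·a = 6.00 → a = ∂h/∂x = -0.0003750
Back-substitute: b = ∂h/∂y = -0.003063.
Flow direction (−∇h) has components (+0.0003750 E, +0.003063 N).
Azimuth = atan2(E, N) = atan2(+0.0003750, +0.003063) = 7.0° ≈ 007°.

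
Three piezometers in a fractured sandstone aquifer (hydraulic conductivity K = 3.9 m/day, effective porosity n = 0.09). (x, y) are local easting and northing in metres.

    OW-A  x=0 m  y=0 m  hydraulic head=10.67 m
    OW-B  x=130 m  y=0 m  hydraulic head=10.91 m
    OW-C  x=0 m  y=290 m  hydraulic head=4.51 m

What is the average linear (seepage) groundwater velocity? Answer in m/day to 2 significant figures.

0.92 m/day

∂h/∂x = (10.91 − 10.67) / (130 − 0) = +0.001846
∂h/∂y = (4.51 − 10.67) / (290 − 0) = -0.02124
|∇h| = √(0.001846² + -0.02124²) = 0.02132
Seepage velocity v = K·i/n = 3.9 × 0.02132 / 0.09 = 0.9239 m/day.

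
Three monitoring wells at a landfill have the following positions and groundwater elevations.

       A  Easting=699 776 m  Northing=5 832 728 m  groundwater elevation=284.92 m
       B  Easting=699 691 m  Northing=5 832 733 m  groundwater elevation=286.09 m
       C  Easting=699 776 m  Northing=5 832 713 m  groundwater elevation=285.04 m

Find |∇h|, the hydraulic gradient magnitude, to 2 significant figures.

0.016

Differences from A: to B (Δx, Δy, Δh) = (-85, 5, +1.17); to C = (0, -15, +0.12).
Solve a·Δx + b·Δy = Δh: det = (-85)·(-15) − 0·5 = 1275.
∂h/∂x = [(+1.17)·(-15) − (+0.12)·5] / 1275 = -0.01424
∂h/∂y = [(-85)·(+0.12) − 0·(+1.17)] / 1275 = -0.008000
|∇h| = √(-0.01424² + -0.008000²) = 0.01633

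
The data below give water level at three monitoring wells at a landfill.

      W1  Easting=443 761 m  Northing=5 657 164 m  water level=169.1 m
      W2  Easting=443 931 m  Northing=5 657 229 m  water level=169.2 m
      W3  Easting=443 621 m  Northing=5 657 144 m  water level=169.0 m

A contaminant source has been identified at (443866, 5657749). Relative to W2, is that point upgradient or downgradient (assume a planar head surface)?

downgradient

Differences from W1: to W2 (Δx, Δy, Δh) = (170, 65, +0.1); to W3 = (-140, -20, -0.1).
Solve a·Δx + b·Δy = Δh: det = 170·(-20) − (-140)·65 = 5700.
∂h/∂x = [(+0.1)·(-20) − (-0.1)·65] / 5700 = +0.0007895
∂h/∂y = [170·(-0.1) − (-140)·(+0.1)] / 5700 = -0.0005263
Head at (443866, 5657749) = 169.1 + (+0.0007895)·(105) + (-0.0005263)·(585) = 168.88 m.
That is lower than the 169.2 m at W2, so the point is downgradient.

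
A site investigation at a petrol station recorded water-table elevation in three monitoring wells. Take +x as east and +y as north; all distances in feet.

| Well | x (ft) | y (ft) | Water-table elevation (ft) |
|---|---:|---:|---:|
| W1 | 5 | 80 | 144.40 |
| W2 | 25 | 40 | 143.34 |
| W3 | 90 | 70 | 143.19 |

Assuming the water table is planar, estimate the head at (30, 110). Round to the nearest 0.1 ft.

144.7 ft

Differences from W1: to W2 (Δx, Δy, Δh) = (20, -40, -1.06); to W3 = (85, -10, -1.21).
Solve a·Δx + b·Δy = Δh: det = 20·(-10) − 85·(-40) = 3200.
∂h/∂x = [(-1.06)·(-10) − (-1.21)·(-40)] / 3200 = -0.01181
∂h/∂y = [20·(-1.21) − 85·(-1.06)] / 3200 = +0.02059
h(30, 110) = 144.40 + (-0.01181)·(25) + (+0.02059)·(30) = 144.40 -0.295 +0.618 = 144.722 ft.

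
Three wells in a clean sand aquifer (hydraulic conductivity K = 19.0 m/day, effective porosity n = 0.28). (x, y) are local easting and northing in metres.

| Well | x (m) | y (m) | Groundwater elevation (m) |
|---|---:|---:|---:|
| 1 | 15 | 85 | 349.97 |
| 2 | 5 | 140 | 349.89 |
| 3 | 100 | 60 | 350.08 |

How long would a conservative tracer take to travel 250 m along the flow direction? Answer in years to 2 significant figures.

Differences from 1: to 2 (Δx, Δy, Δh) = (-10, 55, -0.08); to 3 = (85, -25, +0.11).
Determinant of the coordinate differences = (-10)·(-25) − 85·55 = -4425.
∂h/∂x = [(-0.08)·(-25) − (+0.11)·55] / -4425 = +0.0009153
∂h/∂y = [(-10)·(+0.11) − 85·(-0.08)] / -4425 = -0.001288
|∇h| = √(0.0009153² + -0.001288²) = 0.00158
Seepage velocity v = K·i/n = 19.0 × 0.00158 / 0.28 = 0.1072 m/day.
t = 250 / 0.1072 = 2332 days = 6.38 years.

6.4 years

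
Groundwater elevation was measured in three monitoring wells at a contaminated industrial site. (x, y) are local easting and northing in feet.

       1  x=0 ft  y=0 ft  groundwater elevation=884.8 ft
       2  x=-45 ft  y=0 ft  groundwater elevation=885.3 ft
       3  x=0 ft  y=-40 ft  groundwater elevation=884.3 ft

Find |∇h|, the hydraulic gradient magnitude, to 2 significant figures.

∂h/∂x = (885.3 − 884.8) / (-45 − 0) = -0.01111
∂h/∂y = (884.3 − 884.8) / (-40 − 0) = +0.01250
|∇h| = √(-0.01111² + 0.01250²) = 0.01672

0.017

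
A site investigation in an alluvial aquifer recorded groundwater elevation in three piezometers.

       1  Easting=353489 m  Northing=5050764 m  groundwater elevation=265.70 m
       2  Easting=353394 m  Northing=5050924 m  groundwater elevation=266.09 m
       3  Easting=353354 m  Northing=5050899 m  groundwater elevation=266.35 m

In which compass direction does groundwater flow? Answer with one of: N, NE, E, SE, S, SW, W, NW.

Taking 1 as reference: 2−1 = (-95, 160, +0.39); 3−1 = (-135, 135, +0.65).
Determinant of the coordinate differences = (-95)·135 − (-135)·160 = 8775.
∂h/∂x = [(+0.39)·135 − (+0.65)·160] / 8775 = -0.005852
∂h/∂y = [(-95)·(+0.65) − (-135)·(+0.39)] / 8775 = -0.001037
Flow = −∇h = (+0.005852 east, +0.001037 north), which points east.

E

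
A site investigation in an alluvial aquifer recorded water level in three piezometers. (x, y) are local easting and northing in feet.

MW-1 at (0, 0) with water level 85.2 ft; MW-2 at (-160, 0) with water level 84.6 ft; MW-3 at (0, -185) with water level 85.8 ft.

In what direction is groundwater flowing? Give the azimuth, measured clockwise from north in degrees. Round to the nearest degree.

311°

∂h/∂x = (84.6 − 85.2) / (-160 − 0) = +0.003750
∂h/∂y = (85.8 − 85.2) / (-185 − 0) = -0.003243
Flow direction (−∇h) has components (-0.003750 E, +0.003243 N).
Azimuth = atan2(E, N) = atan2(-0.003750, +0.003243) = 310.9° ≈ 311°.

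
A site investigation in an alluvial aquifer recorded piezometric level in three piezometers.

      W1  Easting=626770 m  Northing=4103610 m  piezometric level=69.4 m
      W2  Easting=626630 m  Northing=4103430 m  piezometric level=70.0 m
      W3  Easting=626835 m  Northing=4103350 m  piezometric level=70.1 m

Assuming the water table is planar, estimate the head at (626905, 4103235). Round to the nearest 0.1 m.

70.4 m

Differences from W1: to W2 (Δx, Δy, Δh) = (-140, -180, +0.6); to W3 = (65, -260, +0.7).
Determinant of the coordinate differences = (-140)·(-260) − 65·(-180) = 48100.
∂h/∂x = [(+0.6)·(-260) − (+0.7)·(-180)] / 48100 = -0.0006237
∂h/∂y = [(-140)·(+0.7) − 65·(+0.6)] / 48100 = -0.002848
h(626905, 4103235) = 69.4 + (-0.0006237)·(135) + (-0.002848)·(-375) = 69.4 -0.084 +1.068 = 70.384 m.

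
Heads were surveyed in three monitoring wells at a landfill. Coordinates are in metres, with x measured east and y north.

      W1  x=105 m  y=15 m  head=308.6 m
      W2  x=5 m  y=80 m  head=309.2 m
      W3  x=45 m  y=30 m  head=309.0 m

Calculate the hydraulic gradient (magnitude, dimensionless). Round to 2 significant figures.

Three-point gradient (reference W1): Δ to W2 = (-100, 65, +0.6), Δ to W3 = (-60, 15, +0.4).
∂h/∂x = -0.007083, ∂h/∂y = -0.001667 (det = 2400).
|∇h| = √(-0.007083² + -0.001667²) = 0.007277

0.0073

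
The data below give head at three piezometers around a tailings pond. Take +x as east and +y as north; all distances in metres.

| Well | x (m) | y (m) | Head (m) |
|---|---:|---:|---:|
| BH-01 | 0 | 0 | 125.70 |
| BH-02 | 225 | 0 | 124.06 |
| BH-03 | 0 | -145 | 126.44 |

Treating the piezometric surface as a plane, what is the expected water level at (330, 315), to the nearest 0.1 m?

121.7 m

∂h/∂x = (124.06 − 125.70) / (225 − 0) = -0.007289
∂h/∂y = (126.44 − 125.70) / (-145 − 0) = -0.005103
h(330, 315) = 125.70 + (-0.007289)·(330) + (-0.005103)·(315) = 125.70 -2.405 -1.608 = 121.687 m.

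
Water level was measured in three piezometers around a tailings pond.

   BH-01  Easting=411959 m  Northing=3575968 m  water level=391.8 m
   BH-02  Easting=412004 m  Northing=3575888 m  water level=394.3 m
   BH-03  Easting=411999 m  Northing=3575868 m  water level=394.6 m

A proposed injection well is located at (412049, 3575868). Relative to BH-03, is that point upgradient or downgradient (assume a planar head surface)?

Differences from BH-01: to BH-02 (Δx, Δy, Δh) = (45, -80, +2.5); to BH-03 = (40, -100, +2.8).
Determinant of the coordinate differences = 45·(-100) − 40·(-80) = -1300.
∂h/∂x = [(+2.5)·(-100) − (+2.8)·(-80)] / -1300 = +0.02000
∂h/∂y = [45·(+2.8) − 40·(+2.5)] / -1300 = -0.02000
Head at (412049, 3575868) = 391.8 + (+0.02000)·(90) + (-0.02000)·(-100) = 395.60 m.
That is higher than the 394.6 m at BH-03, so the point is upgradient.

upgradient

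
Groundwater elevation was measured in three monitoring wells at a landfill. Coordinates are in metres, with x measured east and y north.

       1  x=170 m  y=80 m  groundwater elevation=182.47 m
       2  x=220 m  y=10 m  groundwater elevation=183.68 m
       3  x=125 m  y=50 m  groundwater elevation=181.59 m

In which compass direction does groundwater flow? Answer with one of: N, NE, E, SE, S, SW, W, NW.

W

Three-point gradient (reference 1): Δ to 2 = (50, -70, +1.21), Δ to 3 = (-45, -30, -0.88).
∂h/∂x = +0.02105, ∂h/∂y = -0.002247 (det = -4650).
Flow = −∇h = (-0.02105 east, +0.002247 north), which points west.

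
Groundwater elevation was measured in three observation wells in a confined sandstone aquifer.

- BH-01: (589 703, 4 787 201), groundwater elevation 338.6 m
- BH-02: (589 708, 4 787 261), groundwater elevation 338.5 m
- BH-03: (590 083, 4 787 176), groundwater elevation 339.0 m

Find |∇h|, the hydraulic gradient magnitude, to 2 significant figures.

0.0020

With h = a·x + b·y + c and BH-01 as origin, the differences give:
  5·a + 60·b = -0.1
  380·a + (-25)·b = +0.4
Eliminate b (×(-25) and ×60, subtract): -22925·a = -21.50 → a = ∂h/∂x = +0.0009378
Back-substitute: b = ∂h/∂y = -0.001745.
|∇h| = √(0.0009378² + -0.001745²) = 0.001981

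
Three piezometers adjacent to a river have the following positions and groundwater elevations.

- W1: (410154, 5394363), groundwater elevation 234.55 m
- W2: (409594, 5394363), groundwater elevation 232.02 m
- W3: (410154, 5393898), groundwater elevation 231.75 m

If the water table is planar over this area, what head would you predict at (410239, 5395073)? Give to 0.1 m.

∂h/∂x = (232.02 − 234.55) / (409594 − 410154) = +0.004518
∂h/∂y = (231.75 − 234.55) / (5393898 − 5394363) = +0.006022
h(410239, 5395073) = 234.55 + (+0.004518)·(85) + (+0.006022)·(710) = 234.55 +0.384 +4.275 = 239.209 m.

239.2 m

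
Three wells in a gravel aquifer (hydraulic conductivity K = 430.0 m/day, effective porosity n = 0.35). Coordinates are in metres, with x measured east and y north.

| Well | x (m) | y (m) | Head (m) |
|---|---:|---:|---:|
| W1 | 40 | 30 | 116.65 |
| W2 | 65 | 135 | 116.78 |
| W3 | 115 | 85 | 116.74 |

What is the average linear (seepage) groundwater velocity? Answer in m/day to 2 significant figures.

1.5 m/day

With h = a·x + b·y + c and W1 as origin, the differences give:
  25·a + 105·b = +0.13
  75·a + 55·b = +0.09
Eliminate b (×55 and ×105, subtract): -6500·a = -2.300 → a = ∂h/∂x = +0.0003538
Back-substitute: b = ∂h/∂y = +0.001154.
|∇h| = √(0.0003538² + 0.001154²) = 0.001207
Seepage velocity v = K·i/n = 430.0 × 0.001207 / 0.35 = 1.483 m/day.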